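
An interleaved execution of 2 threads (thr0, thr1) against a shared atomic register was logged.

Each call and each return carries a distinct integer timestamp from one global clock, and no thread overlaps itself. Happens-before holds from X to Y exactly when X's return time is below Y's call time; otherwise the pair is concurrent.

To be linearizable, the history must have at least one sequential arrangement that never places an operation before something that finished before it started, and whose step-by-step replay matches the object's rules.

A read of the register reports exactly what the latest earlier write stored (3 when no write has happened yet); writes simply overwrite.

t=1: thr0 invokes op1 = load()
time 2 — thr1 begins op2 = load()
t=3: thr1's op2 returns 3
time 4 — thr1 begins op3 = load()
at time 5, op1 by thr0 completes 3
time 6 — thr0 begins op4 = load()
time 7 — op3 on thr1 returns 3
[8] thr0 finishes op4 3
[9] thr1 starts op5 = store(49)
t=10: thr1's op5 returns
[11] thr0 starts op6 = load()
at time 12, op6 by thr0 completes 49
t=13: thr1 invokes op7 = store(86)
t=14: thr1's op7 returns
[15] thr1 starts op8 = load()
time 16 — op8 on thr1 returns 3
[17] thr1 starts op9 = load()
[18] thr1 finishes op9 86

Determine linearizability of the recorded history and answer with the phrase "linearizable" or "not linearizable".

not linearizable

cut after 15 events: linearizable; cut after 16 events (op8 responds, time 16): not linearizable
all 5 real-time-respecting orders fail — 8 completed atomic register operations, no legal replay
one such order, op1, op2, op3, op4, op5, op6, op7, op8, breaks at step 8 where op8 load() → 3 is illegal
one such order, op1, op2, op4, op3, op5, op6, op7, op8, breaks at step 8 where op8 load() → 3 is illegal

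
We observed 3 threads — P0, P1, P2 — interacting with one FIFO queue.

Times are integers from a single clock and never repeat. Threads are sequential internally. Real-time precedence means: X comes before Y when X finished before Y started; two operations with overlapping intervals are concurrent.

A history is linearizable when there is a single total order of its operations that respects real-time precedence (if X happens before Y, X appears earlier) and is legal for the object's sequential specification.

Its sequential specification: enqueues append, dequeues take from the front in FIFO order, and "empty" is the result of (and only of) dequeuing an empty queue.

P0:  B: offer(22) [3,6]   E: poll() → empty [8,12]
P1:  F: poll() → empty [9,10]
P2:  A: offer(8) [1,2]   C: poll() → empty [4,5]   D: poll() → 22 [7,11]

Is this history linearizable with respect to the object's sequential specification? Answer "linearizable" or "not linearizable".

the violation lands at event 5, C's response at time 5: events 1..4 linearize, events 1..5 do not
a single order respects real time; the 2 completed FIFO queue operations fail replay along it
no escape via the 1 pending operation (B): every completion choice fails
for example A, C (pending dropped) fails at step 2: C poll() → empty is not legal there

not linearizable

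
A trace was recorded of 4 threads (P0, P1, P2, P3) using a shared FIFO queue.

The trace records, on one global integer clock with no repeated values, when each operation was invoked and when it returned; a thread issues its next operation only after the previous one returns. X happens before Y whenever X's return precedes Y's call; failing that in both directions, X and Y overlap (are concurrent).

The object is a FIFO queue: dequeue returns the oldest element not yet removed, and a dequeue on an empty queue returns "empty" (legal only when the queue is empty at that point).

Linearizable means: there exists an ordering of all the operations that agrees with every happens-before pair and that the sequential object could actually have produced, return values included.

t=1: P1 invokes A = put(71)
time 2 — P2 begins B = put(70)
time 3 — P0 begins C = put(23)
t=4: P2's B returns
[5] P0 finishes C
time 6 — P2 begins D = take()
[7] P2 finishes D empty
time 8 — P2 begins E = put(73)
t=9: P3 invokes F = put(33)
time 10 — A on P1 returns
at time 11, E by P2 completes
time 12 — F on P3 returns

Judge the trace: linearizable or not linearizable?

already the first 7 events (up to D's response at time 7) admit no linearization; the first 6 still do
real-time-consistent orders of the 3 completed operations: 2 — all fail the FIFO queue replay
every completion of the 1 pending operation (A) was checked; none linearizes
one such order, B, C, D (pending dropped), breaks at step 3 where D take() → empty is illegal
one such order, C, B, D (pending dropped), breaks at step 3 where D take() → empty is illegal

not linearizable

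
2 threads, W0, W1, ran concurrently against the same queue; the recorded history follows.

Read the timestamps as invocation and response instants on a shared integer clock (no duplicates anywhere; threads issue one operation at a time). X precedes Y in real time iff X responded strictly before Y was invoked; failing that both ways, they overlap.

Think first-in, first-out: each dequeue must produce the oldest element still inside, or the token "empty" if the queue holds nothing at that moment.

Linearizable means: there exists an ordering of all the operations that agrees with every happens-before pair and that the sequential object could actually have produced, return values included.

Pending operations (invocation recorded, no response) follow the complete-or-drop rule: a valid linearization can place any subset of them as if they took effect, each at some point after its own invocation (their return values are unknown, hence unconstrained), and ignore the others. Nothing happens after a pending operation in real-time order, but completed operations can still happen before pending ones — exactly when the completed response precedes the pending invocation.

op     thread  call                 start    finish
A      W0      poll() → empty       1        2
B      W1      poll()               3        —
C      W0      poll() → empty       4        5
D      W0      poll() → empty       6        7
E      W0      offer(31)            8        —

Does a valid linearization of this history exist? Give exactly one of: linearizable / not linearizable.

one valid linearization: A, B, C, D
1. A poll() → empty, leaving queue <>
2. B poll() (pending, included), leaving queue <>
3. C poll() → empty, leaving queue <>
4. D poll() → empty, leaving queue <>

linearizable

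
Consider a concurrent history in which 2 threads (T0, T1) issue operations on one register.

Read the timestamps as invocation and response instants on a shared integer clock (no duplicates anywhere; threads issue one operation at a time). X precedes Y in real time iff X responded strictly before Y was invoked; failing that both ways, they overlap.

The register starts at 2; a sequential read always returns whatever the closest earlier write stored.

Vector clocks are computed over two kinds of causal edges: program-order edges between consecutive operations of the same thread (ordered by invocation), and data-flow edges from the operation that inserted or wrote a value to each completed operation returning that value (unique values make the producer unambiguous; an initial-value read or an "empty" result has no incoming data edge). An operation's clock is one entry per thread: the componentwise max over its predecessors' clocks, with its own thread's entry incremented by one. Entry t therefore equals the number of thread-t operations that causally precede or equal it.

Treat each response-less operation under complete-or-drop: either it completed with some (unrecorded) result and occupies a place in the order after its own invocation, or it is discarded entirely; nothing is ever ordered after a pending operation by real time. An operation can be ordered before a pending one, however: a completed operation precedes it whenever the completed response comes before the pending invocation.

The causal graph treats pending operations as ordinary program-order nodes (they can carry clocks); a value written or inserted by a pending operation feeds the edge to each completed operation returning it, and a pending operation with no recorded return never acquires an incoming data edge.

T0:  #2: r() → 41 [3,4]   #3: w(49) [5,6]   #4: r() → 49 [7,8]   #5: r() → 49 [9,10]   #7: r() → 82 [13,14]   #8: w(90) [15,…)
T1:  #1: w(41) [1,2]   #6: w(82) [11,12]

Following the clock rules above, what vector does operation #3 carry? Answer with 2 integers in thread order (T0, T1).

#1 (invocation 1): nothing precedes it; T1's component alone gives (0, 1)
from VC(#1)=(0, 1), #6 (invoked 11) maxes components and bumps T1 → (0, 2)
from VC(#1)=(0, 1), #2 (invoked 3) maxes components and bumps T0 → (1, 1)
from VC(#2)=(1, 1), #3 (invoked 5) maxes components and bumps T0 → (2, 1)
from VC(#3)=(2, 1), #4 (invoked 7) maxes components and bumps T0 → (3, 1)
from VC(#3)=(2, 1), VC(#4)=(3, 1), #5 (invoked 9) maxes components and bumps T0 → (4, 1)
from VC(#5)=(4, 1), VC(#6)=(0, 2), #7 (invoked 13) maxes components and bumps T0 → (5, 2)
from VC(#7)=(5, 2), #8 (invoked 15) maxes components and bumps T0 → (6, 2)
target: VC(#3) = (2, 1)

(2, 1)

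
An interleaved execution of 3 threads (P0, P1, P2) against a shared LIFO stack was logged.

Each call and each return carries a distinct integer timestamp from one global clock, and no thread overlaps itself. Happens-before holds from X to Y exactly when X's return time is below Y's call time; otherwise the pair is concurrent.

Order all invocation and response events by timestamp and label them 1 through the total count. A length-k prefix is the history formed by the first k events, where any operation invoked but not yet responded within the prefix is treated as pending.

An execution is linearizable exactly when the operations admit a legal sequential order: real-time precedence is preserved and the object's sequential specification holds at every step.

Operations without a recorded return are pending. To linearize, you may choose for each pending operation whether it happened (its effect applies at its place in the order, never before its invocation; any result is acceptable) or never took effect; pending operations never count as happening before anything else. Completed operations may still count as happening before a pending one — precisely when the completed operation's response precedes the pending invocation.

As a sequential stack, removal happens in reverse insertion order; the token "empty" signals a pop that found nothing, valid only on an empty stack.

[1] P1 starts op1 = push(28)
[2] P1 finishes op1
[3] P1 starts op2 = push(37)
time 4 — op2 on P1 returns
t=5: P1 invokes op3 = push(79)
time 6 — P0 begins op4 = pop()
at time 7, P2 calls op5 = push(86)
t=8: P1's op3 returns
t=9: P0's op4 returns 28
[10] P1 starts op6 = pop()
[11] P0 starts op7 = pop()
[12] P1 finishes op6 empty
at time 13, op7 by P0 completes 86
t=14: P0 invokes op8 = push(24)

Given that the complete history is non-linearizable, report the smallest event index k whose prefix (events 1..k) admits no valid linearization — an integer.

9

a valid linearization of events 1..8 exists, for instance op1, op2, op3:
step 1: op1 push(28) — stack <28>
step 2: op2 push(37) — stack <28,37>
step 3: op3 push(79) — stack <28,37,79>
with event 9 included (op4 responding at time 9), all real-time-consistent orders fail
completion choices over the 1 pending operation (op5) were checked; none helps
for example op1, op2, op3, op4 (pending dropped) fails at step 4: op4 pop() → 28 is not legal there
for example op1, op2, op4, op3 (pending dropped) fails at step 3: op4 pop() → 28 is not legal there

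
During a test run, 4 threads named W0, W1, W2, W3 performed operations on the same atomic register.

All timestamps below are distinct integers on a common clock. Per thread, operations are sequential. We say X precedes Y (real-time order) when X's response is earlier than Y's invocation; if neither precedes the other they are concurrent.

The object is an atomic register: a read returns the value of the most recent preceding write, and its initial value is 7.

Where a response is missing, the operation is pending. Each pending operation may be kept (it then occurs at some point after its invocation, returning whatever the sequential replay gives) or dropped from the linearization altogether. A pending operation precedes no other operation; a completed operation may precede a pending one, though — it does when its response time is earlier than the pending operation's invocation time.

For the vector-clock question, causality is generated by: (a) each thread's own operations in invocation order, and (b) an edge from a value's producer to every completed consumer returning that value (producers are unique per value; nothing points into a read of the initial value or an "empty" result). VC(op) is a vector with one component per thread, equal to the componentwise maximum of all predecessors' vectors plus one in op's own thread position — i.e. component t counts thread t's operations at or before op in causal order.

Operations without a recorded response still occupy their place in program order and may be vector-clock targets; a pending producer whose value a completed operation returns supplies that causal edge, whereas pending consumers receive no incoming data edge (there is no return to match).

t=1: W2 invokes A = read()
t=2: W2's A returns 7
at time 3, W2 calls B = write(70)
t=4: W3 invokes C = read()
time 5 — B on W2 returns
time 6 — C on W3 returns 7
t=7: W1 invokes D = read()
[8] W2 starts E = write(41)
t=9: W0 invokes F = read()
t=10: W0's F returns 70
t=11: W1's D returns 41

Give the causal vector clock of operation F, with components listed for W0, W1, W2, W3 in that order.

VC(C, invoked at 4): no causal predecessors; +1 on W3 → (0, 0, 0, 1)
VC(A, invoked at 1): no causal predecessors; +1 on W2 → (0, 0, 1, 0)
from VC(A)=(0, 0, 1, 0), B (invoked 3) maxes components and bumps W2 → (0, 0, 2, 0)
from VC(B)=(0, 0, 2, 0), E (invoked 8) maxes components and bumps W2 → (0, 0, 3, 0)
from VC(B)=(0, 0, 2, 0), F (invoked 9) maxes components and bumps W0 → (1, 0, 2, 0)
from VC(E)=(0, 0, 3, 0), D (invoked 7) maxes components and bumps W1 → (0, 1, 3, 0)
target: VC(F) = (1, 0, 2, 0)

(1, 0, 2, 0)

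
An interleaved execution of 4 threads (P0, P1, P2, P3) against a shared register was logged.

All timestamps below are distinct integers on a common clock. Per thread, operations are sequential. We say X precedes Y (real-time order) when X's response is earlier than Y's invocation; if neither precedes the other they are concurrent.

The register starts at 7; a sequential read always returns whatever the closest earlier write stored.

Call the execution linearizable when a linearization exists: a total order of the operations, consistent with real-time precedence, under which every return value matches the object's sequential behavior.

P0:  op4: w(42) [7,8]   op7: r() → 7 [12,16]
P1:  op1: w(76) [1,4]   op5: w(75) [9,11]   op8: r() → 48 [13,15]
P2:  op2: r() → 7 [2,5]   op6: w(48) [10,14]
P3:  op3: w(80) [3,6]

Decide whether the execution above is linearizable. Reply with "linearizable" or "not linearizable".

not linearizable

cut after 15 events: linearizable; cut after 16 events (op7 responds, time 16): not linearizable
checked exhaustively: 48 real-time-consistent orders of 8 completed operations, zero legal register replays
for example op1, op2, op3, op4, op5, op6, op7, op8 fails at step 2: op2 r() → 7 is not legal there
for example op1, op2, op3, op4, op5, op6, op8, op7 fails at step 2: op2 r() → 7 is not legal there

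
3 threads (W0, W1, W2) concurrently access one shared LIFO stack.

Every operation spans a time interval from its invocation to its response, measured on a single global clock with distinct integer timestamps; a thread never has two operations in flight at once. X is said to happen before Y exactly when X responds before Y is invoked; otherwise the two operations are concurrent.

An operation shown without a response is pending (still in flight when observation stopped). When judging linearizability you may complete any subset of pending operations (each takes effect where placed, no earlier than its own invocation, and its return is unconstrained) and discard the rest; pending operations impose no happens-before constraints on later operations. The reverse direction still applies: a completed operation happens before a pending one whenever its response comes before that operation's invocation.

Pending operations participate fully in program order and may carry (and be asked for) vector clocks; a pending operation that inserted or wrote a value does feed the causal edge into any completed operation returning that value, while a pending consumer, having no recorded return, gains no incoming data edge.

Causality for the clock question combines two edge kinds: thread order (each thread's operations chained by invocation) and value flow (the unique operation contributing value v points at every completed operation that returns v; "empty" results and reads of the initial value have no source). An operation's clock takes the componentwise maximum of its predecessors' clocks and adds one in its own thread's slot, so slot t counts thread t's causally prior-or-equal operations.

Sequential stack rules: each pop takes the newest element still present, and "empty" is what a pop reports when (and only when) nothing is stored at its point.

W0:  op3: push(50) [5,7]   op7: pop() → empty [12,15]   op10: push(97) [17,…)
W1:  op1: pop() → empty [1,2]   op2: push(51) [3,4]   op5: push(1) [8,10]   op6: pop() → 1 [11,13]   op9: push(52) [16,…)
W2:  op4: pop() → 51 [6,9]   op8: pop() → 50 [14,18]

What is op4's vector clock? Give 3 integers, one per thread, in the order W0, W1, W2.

no predecessors for op1 (invoked 1): W1 increments from zero → (0, 1, 0)
no predecessors for op3 (invoked 5): W0 increments from zero → (1, 0, 0)
invoked at 3, op2 merges VC(op1)=(0, 1, 0) and bumps W1's slot → (0, 2, 0)
invoked at 12, op7 merges VC(op3)=(1, 0, 0) and bumps W0's slot → (2, 0, 0)
invoked at 6, op4 merges VC(op2)=(0, 2, 0) and bumps W2's slot → (0, 2, 1)
invoked at 8, op5 merges VC(op2)=(0, 2, 0) and bumps W1's slot → (0, 3, 0)
invoked at 17, op10 merges VC(op7)=(2, 0, 0) and bumps W0's slot → (3, 0, 0)
invoked at 11, op6 merges VC(op5)=(0, 3, 0) and bumps W1's slot → (0, 4, 0)
invoked at 16, op9 merges VC(op6)=(0, 4, 0) and bumps W1's slot → (0, 5, 0)
invoked at 14, op8 merges VC(op3)=(1, 0, 0), VC(op4)=(0, 2, 1) and bumps W2's slot → (1, 2, 2)
target: VC(op4) = (0, 2, 1)

(0, 2, 1)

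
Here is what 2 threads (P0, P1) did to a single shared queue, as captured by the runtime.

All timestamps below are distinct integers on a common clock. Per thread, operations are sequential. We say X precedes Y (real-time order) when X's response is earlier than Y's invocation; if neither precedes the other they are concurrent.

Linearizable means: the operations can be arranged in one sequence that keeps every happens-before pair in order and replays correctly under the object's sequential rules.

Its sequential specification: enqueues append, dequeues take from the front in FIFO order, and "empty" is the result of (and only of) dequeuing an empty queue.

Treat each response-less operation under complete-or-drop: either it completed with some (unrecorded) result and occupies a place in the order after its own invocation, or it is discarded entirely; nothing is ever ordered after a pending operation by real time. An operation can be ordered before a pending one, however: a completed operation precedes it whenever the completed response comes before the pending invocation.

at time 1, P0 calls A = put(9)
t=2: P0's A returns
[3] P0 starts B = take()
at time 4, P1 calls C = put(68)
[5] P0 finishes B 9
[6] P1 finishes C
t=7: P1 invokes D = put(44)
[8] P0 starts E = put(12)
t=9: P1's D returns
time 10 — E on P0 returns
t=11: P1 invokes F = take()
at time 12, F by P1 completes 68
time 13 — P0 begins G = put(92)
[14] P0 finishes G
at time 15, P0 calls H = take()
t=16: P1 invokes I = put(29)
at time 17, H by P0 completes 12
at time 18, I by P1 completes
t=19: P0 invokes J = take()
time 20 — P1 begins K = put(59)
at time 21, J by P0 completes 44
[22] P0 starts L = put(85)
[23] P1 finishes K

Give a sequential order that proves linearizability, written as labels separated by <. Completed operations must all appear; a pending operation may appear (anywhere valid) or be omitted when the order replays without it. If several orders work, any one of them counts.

step 1: A put(9) — queue <9>
step 2: B take() → 9 — queue <>
step 3: C put(68) — queue <68>
step 4: E put(12) — queue <68,12>
step 5: D put(44) — queue <68,12,44>
step 6: F take() → 68 — queue <12,44>
step 7: G put(92) — queue <12,44,92>
step 8: H take() → 12 — queue <44,92>
step 9: I put(29) — queue <44,92,29>
step 10: J take() → 44 — queue <92,29>
step 11: K put(59) — queue <92,29,59>

A < B < C < E < D < F < G < H < I < J < K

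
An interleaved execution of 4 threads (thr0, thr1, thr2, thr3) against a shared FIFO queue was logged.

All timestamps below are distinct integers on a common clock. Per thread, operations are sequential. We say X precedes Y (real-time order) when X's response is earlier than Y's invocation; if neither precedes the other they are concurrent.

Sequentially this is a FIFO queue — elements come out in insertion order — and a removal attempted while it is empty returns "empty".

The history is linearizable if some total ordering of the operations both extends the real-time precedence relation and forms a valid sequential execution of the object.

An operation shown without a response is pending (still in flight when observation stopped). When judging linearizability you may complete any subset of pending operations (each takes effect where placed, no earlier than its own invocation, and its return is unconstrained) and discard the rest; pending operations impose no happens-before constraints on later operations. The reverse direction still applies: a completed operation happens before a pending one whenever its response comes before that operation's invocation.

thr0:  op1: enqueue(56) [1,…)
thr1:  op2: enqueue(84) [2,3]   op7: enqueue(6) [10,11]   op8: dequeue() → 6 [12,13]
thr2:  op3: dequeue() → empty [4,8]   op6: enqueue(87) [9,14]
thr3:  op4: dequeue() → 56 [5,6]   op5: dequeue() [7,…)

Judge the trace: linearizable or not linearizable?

one valid linearization: op1, op2, op4, op5, op3, op7, op6, op8
step 1: op1 enqueue(56) (pending, included) — queue <56>
step 2: op2 enqueue(84) — queue <56,84>
step 3: op4 dequeue() → 56 — queue <84>
step 4: op5 dequeue() (pending, included) — queue <>
step 5: op3 dequeue() → empty — queue <>
step 6: op7 enqueue(6) — queue <6>
step 7: op6 enqueue(87) — queue <6,87>
step 8: op8 dequeue() → 6 — queue <87>

linearizable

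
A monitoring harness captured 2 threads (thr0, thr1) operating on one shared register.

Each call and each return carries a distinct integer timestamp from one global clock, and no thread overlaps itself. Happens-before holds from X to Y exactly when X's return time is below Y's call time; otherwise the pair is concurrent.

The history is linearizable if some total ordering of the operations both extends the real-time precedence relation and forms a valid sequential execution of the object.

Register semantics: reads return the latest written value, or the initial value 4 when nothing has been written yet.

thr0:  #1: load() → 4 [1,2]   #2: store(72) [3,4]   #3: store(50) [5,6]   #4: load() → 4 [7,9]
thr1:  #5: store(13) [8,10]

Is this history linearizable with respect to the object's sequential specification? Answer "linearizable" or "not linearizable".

already the first 9 events (up to #4's response at time 9) admit no linearization; the first 8 still do
one real-time candidate order over the 4 completed operations — the register replay rejects it
completion choices over the 1 pending operation (#5) were checked; none helps
one such order, #1, #2, #3, #4 (pending dropped), breaks at step 4 where #4 load() → 4 is illegal

not linearizable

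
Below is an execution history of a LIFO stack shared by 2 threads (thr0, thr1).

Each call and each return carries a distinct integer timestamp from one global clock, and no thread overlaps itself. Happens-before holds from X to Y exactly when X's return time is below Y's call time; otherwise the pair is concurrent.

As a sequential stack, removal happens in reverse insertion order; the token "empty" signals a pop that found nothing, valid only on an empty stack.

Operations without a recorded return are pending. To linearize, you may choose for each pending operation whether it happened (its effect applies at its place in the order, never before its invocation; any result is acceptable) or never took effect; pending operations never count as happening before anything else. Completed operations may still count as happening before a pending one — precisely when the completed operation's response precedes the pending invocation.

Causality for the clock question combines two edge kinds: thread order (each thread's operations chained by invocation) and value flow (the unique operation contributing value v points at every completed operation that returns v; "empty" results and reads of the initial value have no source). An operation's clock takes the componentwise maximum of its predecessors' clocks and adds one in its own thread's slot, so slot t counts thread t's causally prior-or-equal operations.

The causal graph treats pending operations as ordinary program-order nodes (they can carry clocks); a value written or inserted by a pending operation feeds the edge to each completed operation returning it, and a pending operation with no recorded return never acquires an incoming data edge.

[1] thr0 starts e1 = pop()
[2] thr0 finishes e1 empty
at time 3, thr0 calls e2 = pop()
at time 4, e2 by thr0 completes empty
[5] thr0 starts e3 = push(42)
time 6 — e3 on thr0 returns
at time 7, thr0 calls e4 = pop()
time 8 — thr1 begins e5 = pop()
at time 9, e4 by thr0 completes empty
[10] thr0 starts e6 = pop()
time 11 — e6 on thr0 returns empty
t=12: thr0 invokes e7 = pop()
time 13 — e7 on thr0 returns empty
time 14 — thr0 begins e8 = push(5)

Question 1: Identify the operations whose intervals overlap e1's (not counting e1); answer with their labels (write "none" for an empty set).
Answer: none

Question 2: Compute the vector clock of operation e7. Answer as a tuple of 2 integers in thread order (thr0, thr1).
Answer: (6, 0)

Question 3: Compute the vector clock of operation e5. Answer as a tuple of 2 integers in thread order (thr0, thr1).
Answer: (0, 1)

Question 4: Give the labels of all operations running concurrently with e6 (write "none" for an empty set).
Answer: e5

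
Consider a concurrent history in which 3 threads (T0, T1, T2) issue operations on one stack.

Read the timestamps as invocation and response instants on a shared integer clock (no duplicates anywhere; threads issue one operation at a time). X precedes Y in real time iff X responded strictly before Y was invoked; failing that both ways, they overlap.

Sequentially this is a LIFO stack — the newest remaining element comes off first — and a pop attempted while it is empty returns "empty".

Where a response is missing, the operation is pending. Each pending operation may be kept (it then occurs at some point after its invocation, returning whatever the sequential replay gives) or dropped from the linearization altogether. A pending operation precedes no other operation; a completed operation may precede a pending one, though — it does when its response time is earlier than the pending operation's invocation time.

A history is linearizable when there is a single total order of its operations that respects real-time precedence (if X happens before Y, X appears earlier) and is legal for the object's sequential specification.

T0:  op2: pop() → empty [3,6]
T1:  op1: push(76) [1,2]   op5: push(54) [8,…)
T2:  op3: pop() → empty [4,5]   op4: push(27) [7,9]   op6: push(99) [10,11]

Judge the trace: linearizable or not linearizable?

not linearizable

through event 5 a valid linearization exists; event 6 (op2 responding at time 6) ends that
the 3 completed operations admit 2 real-time orders; each fails the stack replay
one such order, op1, op2, op3, breaks at step 2 where op2 pop() → empty is illegal
one such order, op1, op3, op2, breaks at step 2 where op3 pop() → empty is illegal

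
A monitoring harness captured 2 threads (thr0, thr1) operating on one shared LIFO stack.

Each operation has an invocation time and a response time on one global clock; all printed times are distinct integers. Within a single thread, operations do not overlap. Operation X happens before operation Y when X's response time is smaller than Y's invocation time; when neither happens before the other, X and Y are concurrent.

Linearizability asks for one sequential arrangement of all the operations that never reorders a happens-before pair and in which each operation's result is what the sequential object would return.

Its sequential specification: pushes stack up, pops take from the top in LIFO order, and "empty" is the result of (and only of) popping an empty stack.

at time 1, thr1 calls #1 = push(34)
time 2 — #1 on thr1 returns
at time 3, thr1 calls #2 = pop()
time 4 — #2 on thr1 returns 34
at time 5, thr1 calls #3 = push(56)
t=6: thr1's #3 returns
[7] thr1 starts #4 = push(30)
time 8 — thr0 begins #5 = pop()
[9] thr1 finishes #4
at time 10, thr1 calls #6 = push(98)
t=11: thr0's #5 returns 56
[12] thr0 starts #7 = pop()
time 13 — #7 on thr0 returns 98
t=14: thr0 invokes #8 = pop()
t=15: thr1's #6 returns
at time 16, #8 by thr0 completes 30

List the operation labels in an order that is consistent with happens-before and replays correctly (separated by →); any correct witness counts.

#1 → #2 → #3 → #5 → #4 → #6 → #7 → #8

step 1: #1 push(34) — stack <34>
step 2: #2 pop() → 34 — stack <>
step 3: #3 push(56) — stack <56>
step 4: #5 pop() → 56 — stack <>
step 5: #4 push(30) — stack <30>
step 6: #6 push(98) — stack <30,98>
step 7: #7 pop() → 98 — stack <30>
step 8: #8 pop() → 30 — stack <>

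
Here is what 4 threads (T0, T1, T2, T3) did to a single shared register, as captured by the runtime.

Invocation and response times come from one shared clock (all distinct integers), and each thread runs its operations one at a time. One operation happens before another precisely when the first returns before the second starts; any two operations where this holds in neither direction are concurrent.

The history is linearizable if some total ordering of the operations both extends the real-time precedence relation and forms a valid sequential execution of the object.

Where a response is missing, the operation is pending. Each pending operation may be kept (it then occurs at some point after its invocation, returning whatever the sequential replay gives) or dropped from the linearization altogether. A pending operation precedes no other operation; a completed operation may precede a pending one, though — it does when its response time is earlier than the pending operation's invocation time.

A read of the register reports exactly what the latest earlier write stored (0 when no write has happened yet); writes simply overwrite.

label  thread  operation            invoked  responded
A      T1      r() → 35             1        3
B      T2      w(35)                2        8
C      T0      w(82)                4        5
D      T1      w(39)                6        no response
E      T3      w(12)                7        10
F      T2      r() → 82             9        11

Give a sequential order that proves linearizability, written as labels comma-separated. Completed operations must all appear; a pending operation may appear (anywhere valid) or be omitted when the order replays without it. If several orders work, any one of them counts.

B, A, C, F, D, E

1. B w(35), leaving value 35
2. A r() → 35, leaving value 35
3. C w(82), leaving value 82
4. F r() → 82, leaving value 82
5. D w(39) (pending, included), leaving value 39
6. E w(12), leaving value 12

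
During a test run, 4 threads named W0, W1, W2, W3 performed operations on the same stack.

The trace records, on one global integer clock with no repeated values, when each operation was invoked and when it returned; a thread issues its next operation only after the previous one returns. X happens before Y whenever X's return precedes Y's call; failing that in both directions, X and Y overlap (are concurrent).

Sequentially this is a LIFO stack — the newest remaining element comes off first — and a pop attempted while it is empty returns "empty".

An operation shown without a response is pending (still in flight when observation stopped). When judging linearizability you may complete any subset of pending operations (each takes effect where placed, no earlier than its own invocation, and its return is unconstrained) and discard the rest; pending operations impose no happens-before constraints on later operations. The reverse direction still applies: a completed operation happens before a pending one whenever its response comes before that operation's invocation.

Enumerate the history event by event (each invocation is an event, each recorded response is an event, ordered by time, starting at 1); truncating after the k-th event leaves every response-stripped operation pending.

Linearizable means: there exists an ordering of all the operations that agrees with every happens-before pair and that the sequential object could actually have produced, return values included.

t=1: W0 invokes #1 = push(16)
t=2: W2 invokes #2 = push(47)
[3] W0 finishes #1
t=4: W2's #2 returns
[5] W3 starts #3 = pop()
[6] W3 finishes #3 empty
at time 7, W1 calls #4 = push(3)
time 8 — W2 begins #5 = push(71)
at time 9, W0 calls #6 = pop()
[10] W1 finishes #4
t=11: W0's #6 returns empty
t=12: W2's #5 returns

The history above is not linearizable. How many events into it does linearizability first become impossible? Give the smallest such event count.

6

events 1..5 are linearizable, e.g. via #1, #2:
step 1: #1 push(16) — stack <16>
step 2: #2 push(47) — stack <16,47>
event 6 — #3's response, time 6 — after it, nothing linearizes
take #1, #2, #3: step 3 already fails, because #3 pop() → empty cannot occur there
take #2, #1, #3: step 3 already fails, because #3 pop() → empty cannot occur there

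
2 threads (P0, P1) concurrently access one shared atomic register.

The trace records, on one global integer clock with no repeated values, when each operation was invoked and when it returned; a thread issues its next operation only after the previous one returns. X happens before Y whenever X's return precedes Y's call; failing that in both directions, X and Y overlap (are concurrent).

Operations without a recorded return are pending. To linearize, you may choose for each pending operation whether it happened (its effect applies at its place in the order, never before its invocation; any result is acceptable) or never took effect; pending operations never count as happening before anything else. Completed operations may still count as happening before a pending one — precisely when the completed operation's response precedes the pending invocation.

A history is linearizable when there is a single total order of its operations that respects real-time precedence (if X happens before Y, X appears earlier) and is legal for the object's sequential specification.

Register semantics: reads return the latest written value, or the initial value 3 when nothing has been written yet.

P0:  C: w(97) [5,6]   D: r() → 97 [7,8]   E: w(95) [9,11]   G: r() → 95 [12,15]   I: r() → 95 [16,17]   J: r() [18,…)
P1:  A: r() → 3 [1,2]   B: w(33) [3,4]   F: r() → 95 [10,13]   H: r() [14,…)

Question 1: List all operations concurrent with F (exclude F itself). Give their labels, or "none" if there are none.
Answer: E, G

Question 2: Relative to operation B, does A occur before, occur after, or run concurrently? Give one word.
Answer: before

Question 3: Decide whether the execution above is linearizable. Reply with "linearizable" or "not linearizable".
a witness: A, B, C, D, E, F, G, H, I
after step 1 (A r() → 3): value 3
after step 2 (B w(33)): value 33
after step 3 (C w(97)): value 97
after step 4 (D r() → 97): value 97
after step 5 (E w(95)): value 95
after step 6 (F r() → 95): value 95
after step 7 (G r() → 95): value 95
after step 8 (H r() (pending, included)): value 95
after step 9 (I r() → 95): value 95

linearizable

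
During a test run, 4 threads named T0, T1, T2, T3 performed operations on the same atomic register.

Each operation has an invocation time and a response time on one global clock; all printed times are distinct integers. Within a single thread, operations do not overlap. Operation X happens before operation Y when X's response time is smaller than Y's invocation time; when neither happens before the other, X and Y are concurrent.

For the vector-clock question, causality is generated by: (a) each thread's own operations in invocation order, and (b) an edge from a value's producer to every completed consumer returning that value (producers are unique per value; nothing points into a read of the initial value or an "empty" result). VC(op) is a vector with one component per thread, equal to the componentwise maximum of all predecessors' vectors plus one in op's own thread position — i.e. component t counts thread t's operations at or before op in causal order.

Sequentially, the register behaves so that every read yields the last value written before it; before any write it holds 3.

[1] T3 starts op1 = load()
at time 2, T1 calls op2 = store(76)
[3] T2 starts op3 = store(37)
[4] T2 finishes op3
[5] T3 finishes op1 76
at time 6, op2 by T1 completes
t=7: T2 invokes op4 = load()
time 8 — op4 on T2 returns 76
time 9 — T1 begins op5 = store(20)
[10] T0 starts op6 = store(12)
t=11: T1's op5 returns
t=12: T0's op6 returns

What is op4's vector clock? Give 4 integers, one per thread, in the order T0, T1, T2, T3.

no predecessors for op3 (invoked 3): T2 increments from zero → (0, 0, 1, 0)
no predecessors for op2 (invoked 2): T1 increments from zero → (0, 1, 0, 0)
no predecessors for op6 (invoked 10): T0 increments from zero → (1, 0, 0, 0)
op1 (invocation 1): componentwise max over VC(op2)=(0, 1, 0, 0), +1 at T3, giving (0, 1, 0, 1)
op5 (invocation 9): componentwise max over VC(op2)=(0, 1, 0, 0), +1 at T1, giving (0, 2, 0, 0)
op4 (invocation 7): componentwise max over VC(op2)=(0, 1, 0, 0), VC(op3)=(0, 0, 1, 0), +1 at T2, giving (0, 1, 2, 0)
target: VC(op4) = (0, 1, 2, 0)

(0, 1, 2, 0)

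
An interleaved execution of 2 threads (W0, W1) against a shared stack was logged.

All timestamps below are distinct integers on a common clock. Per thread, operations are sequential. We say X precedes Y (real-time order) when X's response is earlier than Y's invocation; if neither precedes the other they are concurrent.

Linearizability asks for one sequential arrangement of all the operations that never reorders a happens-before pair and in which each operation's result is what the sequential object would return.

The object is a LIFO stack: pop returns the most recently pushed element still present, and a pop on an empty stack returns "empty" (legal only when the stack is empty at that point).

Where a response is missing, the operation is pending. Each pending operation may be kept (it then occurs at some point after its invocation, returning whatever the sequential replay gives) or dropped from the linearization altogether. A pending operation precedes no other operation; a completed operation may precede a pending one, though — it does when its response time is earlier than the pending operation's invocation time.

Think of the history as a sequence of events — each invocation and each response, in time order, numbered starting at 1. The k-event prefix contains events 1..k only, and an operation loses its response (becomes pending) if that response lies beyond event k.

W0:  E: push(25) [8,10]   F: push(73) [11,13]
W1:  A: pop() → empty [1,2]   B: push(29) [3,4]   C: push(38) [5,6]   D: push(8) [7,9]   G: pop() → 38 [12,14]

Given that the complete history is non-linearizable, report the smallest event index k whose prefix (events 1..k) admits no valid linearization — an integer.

14

events 1..13 are still linearizable — one witness is A, B, C, D, E, F:
after step 1 (A pop() → empty): stack <>
after step 2 (B push(29)): stack <29>
after step 3 (C push(38)): stack <29,38>
after step 4 (D push(8)): stack <29,38,8>
after step 5 (E push(25)): stack <29,38,8,25>
after step 6 (F push(73)): stack <29,38,8,25,73>
include event 14 — G responding at 14 — and every candidate order breaks
e.g. A, B, C, D, E, F, G: illegal at step 7, since G pop() → 38 cannot apply there
e.g. A, B, C, D, E, G, F: illegal at step 6, since G pop() → 38 cannot apply there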